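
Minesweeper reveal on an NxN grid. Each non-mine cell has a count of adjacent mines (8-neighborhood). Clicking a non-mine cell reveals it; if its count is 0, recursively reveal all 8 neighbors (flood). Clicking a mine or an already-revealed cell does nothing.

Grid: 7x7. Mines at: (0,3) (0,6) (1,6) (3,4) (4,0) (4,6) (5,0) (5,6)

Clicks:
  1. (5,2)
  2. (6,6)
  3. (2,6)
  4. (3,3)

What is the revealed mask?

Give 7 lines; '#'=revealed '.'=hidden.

Click 1 (5,2) count=0: revealed 30 new [(0,0) (0,1) (0,2) (1,0) (1,1) (1,2) (1,3) (2,0) (2,1) (2,2) (2,3) (3,0) (3,1) (3,2) (3,3) (4,1) (4,2) (4,3) (4,4) (4,5) (5,1) (5,2) (5,3) (5,4) (5,5) (6,1) (6,2) (6,3) (6,4) (6,5)] -> total=30
Click 2 (6,6) count=1: revealed 1 new [(6,6)] -> total=31
Click 3 (2,6) count=1: revealed 1 new [(2,6)] -> total=32
Click 4 (3,3) count=1: revealed 0 new [(none)] -> total=32

Answer: ###....
####...
####..#
####...
.#####.
.#####.
.######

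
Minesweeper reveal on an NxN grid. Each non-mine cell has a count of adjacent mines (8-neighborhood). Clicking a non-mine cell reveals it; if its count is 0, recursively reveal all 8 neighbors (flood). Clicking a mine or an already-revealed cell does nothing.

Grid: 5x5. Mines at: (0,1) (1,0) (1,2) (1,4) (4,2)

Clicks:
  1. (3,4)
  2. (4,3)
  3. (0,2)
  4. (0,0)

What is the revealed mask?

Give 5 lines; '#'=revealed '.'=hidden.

Answer: #.#..
.....
...##
...##
...##

Derivation:
Click 1 (3,4) count=0: revealed 6 new [(2,3) (2,4) (3,3) (3,4) (4,3) (4,4)] -> total=6
Click 2 (4,3) count=1: revealed 0 new [(none)] -> total=6
Click 3 (0,2) count=2: revealed 1 new [(0,2)] -> total=7
Click 4 (0,0) count=2: revealed 1 new [(0,0)] -> total=8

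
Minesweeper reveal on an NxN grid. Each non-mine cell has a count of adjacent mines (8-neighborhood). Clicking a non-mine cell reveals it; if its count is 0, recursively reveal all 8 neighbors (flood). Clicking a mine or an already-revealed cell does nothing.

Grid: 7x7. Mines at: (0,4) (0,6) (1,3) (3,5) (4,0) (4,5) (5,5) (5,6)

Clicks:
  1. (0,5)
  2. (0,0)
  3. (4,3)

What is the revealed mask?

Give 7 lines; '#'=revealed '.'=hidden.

Answer: ###..#.
###....
#####..
#####..
.####..
#####..
#####..

Derivation:
Click 1 (0,5) count=2: revealed 1 new [(0,5)] -> total=1
Click 2 (0,0) count=0: revealed 30 new [(0,0) (0,1) (0,2) (1,0) (1,1) (1,2) (2,0) (2,1) (2,2) (2,3) (2,4) (3,0) (3,1) (3,2) (3,3) (3,4) (4,1) (4,2) (4,3) (4,4) (5,0) (5,1) (5,2) (5,3) (5,4) (6,0) (6,1) (6,2) (6,3) (6,4)] -> total=31
Click 3 (4,3) count=0: revealed 0 new [(none)] -> total=31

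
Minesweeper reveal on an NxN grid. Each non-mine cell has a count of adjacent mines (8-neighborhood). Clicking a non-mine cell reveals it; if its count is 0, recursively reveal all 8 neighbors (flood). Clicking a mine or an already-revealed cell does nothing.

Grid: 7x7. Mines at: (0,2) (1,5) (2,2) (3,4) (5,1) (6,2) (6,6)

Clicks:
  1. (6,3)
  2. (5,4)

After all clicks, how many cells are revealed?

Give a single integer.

Click 1 (6,3) count=1: revealed 1 new [(6,3)] -> total=1
Click 2 (5,4) count=0: revealed 8 new [(4,3) (4,4) (4,5) (5,3) (5,4) (5,5) (6,4) (6,5)] -> total=9

Answer: 9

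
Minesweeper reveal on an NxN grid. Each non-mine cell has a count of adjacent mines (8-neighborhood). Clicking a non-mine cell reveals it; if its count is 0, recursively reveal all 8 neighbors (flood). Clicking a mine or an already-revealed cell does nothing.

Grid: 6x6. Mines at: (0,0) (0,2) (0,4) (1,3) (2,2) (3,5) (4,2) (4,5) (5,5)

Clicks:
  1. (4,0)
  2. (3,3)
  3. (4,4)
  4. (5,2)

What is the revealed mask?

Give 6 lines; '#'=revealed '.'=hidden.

Answer: ......
##....
##....
##.#..
##..#.
###...

Derivation:
Click 1 (4,0) count=0: revealed 10 new [(1,0) (1,1) (2,0) (2,1) (3,0) (3,1) (4,0) (4,1) (5,0) (5,1)] -> total=10
Click 2 (3,3) count=2: revealed 1 new [(3,3)] -> total=11
Click 3 (4,4) count=3: revealed 1 new [(4,4)] -> total=12
Click 4 (5,2) count=1: revealed 1 new [(5,2)] -> total=13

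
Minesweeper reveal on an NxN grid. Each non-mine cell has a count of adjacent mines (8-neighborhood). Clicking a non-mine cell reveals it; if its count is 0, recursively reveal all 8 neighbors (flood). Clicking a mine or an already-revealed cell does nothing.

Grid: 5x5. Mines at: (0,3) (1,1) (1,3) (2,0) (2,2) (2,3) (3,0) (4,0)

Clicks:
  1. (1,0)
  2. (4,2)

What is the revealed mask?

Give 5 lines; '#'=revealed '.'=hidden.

Click 1 (1,0) count=2: revealed 1 new [(1,0)] -> total=1
Click 2 (4,2) count=0: revealed 8 new [(3,1) (3,2) (3,3) (3,4) (4,1) (4,2) (4,3) (4,4)] -> total=9

Answer: .....
#....
.....
.####
.####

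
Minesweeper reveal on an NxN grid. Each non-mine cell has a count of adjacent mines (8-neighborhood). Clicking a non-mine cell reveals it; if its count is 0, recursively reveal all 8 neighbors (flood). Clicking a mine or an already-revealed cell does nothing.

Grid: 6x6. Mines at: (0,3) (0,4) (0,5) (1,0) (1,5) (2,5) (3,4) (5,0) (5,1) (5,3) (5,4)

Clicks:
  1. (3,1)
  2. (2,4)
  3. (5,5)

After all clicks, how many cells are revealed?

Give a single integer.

Answer: 17

Derivation:
Click 1 (3,1) count=0: revealed 15 new [(1,1) (1,2) (1,3) (2,0) (2,1) (2,2) (2,3) (3,0) (3,1) (3,2) (3,3) (4,0) (4,1) (4,2) (4,3)] -> total=15
Click 2 (2,4) count=3: revealed 1 new [(2,4)] -> total=16
Click 3 (5,5) count=1: revealed 1 new [(5,5)] -> total=17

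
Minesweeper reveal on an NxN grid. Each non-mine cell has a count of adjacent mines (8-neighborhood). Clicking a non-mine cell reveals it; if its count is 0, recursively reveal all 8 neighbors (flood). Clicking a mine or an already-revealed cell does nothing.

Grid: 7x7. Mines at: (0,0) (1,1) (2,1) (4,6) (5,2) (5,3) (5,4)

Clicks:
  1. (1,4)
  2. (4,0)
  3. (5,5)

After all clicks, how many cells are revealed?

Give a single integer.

Click 1 (1,4) count=0: revealed 24 new [(0,2) (0,3) (0,4) (0,5) (0,6) (1,2) (1,3) (1,4) (1,5) (1,6) (2,2) (2,3) (2,4) (2,5) (2,6) (3,2) (3,3) (3,4) (3,5) (3,6) (4,2) (4,3) (4,4) (4,5)] -> total=24
Click 2 (4,0) count=0: revealed 8 new [(3,0) (3,1) (4,0) (4,1) (5,0) (5,1) (6,0) (6,1)] -> total=32
Click 3 (5,5) count=2: revealed 1 new [(5,5)] -> total=33

Answer: 33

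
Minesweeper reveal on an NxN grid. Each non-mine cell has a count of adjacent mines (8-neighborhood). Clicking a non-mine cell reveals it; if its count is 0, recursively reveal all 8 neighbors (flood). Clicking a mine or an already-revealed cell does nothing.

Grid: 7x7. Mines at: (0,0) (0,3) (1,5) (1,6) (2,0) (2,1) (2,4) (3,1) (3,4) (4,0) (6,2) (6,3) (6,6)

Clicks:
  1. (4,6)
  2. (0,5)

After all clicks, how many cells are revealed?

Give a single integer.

Answer: 9

Derivation:
Click 1 (4,6) count=0: revealed 8 new [(2,5) (2,6) (3,5) (3,6) (4,5) (4,6) (5,5) (5,6)] -> total=8
Click 2 (0,5) count=2: revealed 1 new [(0,5)] -> total=9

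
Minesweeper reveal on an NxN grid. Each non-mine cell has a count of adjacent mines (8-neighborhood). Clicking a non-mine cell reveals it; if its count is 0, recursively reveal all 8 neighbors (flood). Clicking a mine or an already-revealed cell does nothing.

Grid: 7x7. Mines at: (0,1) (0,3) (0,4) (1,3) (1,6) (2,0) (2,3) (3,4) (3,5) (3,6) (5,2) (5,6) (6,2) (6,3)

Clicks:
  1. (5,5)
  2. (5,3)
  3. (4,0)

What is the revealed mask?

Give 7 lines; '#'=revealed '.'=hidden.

Answer: .......
.......
.......
##.....
##.....
##.#.#.
##.....

Derivation:
Click 1 (5,5) count=1: revealed 1 new [(5,5)] -> total=1
Click 2 (5,3) count=3: revealed 1 new [(5,3)] -> total=2
Click 3 (4,0) count=0: revealed 8 new [(3,0) (3,1) (4,0) (4,1) (5,0) (5,1) (6,0) (6,1)] -> total=10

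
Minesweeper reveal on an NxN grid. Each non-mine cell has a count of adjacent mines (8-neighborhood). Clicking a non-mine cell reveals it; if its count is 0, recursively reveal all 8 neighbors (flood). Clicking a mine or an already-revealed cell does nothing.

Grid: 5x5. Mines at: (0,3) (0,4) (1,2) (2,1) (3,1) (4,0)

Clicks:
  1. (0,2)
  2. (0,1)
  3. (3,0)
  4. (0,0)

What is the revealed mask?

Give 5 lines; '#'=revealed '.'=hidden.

Click 1 (0,2) count=2: revealed 1 new [(0,2)] -> total=1
Click 2 (0,1) count=1: revealed 1 new [(0,1)] -> total=2
Click 3 (3,0) count=3: revealed 1 new [(3,0)] -> total=3
Click 4 (0,0) count=0: revealed 3 new [(0,0) (1,0) (1,1)] -> total=6

Answer: ###..
##...
.....
#....
.....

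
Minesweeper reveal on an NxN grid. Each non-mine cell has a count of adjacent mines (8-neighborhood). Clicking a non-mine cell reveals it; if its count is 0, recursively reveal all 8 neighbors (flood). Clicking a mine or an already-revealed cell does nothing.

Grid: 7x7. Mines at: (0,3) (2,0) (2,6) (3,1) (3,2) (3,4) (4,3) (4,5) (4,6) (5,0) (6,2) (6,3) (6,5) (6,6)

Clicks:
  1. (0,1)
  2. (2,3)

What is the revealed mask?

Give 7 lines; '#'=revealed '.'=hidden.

Answer: ###....
###....
...#...
.......
.......
.......
.......

Derivation:
Click 1 (0,1) count=0: revealed 6 new [(0,0) (0,1) (0,2) (1,0) (1,1) (1,2)] -> total=6
Click 2 (2,3) count=2: revealed 1 new [(2,3)] -> total=7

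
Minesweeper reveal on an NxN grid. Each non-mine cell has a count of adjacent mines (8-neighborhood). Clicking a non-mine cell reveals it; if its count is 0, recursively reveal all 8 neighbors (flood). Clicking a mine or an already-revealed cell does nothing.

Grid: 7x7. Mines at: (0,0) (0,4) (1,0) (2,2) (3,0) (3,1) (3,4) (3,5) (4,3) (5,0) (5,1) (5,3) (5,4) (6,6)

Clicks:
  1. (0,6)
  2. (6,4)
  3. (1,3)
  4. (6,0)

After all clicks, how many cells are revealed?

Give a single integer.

Answer: 9

Derivation:
Click 1 (0,6) count=0: revealed 6 new [(0,5) (0,6) (1,5) (1,6) (2,5) (2,6)] -> total=6
Click 2 (6,4) count=2: revealed 1 new [(6,4)] -> total=7
Click 3 (1,3) count=2: revealed 1 new [(1,3)] -> total=8
Click 4 (6,0) count=2: revealed 1 new [(6,0)] -> total=9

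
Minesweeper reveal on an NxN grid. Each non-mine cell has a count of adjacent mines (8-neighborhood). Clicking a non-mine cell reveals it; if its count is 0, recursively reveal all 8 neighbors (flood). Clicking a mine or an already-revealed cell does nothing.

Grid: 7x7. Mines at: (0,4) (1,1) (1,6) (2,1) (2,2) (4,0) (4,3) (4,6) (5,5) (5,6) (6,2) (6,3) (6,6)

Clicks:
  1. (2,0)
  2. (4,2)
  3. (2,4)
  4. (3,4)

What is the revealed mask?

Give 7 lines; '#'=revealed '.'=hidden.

Click 1 (2,0) count=2: revealed 1 new [(2,0)] -> total=1
Click 2 (4,2) count=1: revealed 1 new [(4,2)] -> total=2
Click 3 (2,4) count=0: revealed 9 new [(1,3) (1,4) (1,5) (2,3) (2,4) (2,5) (3,3) (3,4) (3,5)] -> total=11
Click 4 (3,4) count=1: revealed 0 new [(none)] -> total=11

Answer: .......
...###.
#..###.
...###.
..#....
.......
.......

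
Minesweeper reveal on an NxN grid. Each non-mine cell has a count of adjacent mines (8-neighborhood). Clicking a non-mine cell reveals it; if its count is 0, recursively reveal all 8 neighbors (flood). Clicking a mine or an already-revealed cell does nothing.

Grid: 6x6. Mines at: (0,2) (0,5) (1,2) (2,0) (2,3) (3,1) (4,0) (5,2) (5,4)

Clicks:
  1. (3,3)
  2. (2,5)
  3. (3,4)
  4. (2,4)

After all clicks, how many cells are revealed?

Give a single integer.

Answer: 9

Derivation:
Click 1 (3,3) count=1: revealed 1 new [(3,3)] -> total=1
Click 2 (2,5) count=0: revealed 8 new [(1,4) (1,5) (2,4) (2,5) (3,4) (3,5) (4,4) (4,5)] -> total=9
Click 3 (3,4) count=1: revealed 0 new [(none)] -> total=9
Click 4 (2,4) count=1: revealed 0 new [(none)] -> total=9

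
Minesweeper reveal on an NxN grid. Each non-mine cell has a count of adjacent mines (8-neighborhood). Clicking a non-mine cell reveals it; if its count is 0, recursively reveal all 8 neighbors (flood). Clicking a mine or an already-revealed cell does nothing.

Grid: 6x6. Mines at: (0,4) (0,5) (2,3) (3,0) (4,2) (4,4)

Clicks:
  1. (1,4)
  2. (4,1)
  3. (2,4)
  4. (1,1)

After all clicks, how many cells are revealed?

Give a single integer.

Click 1 (1,4) count=3: revealed 1 new [(1,4)] -> total=1
Click 2 (4,1) count=2: revealed 1 new [(4,1)] -> total=2
Click 3 (2,4) count=1: revealed 1 new [(2,4)] -> total=3
Click 4 (1,1) count=0: revealed 11 new [(0,0) (0,1) (0,2) (0,3) (1,0) (1,1) (1,2) (1,3) (2,0) (2,1) (2,2)] -> total=14

Answer: 14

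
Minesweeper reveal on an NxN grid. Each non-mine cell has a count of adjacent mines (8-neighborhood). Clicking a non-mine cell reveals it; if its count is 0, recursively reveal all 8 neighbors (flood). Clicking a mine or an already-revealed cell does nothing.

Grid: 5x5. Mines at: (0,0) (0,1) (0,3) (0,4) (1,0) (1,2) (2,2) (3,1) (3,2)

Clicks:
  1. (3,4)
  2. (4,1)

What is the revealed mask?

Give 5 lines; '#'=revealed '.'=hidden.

Answer: .....
...##
...##
...##
.#.##

Derivation:
Click 1 (3,4) count=0: revealed 8 new [(1,3) (1,4) (2,3) (2,4) (3,3) (3,4) (4,3) (4,4)] -> total=8
Click 2 (4,1) count=2: revealed 1 new [(4,1)] -> total=9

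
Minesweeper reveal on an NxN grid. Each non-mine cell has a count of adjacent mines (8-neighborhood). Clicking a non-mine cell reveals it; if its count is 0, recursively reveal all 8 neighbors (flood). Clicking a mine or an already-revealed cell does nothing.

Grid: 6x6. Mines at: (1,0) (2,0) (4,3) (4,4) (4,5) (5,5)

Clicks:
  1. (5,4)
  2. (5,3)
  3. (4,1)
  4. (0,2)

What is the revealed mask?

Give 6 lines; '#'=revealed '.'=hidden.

Answer: .#####
.#####
.#####
######
###...
#####.

Derivation:
Click 1 (5,4) count=4: revealed 1 new [(5,4)] -> total=1
Click 2 (5,3) count=2: revealed 1 new [(5,3)] -> total=2
Click 3 (4,1) count=0: revealed 9 new [(3,0) (3,1) (3,2) (4,0) (4,1) (4,2) (5,0) (5,1) (5,2)] -> total=11
Click 4 (0,2) count=0: revealed 18 new [(0,1) (0,2) (0,3) (0,4) (0,5) (1,1) (1,2) (1,3) (1,4) (1,5) (2,1) (2,2) (2,3) (2,4) (2,5) (3,3) (3,4) (3,5)] -> total=29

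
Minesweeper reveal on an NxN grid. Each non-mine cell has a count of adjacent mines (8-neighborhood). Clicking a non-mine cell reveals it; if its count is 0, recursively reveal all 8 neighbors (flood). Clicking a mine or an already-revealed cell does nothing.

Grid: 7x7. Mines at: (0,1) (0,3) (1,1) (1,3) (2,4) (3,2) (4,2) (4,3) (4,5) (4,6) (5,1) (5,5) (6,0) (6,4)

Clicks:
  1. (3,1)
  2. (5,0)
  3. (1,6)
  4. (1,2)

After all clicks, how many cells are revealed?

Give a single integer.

Answer: 13

Derivation:
Click 1 (3,1) count=2: revealed 1 new [(3,1)] -> total=1
Click 2 (5,0) count=2: revealed 1 new [(5,0)] -> total=2
Click 3 (1,6) count=0: revealed 10 new [(0,4) (0,5) (0,6) (1,4) (1,5) (1,6) (2,5) (2,6) (3,5) (3,6)] -> total=12
Click 4 (1,2) count=4: revealed 1 new [(1,2)] -> total=13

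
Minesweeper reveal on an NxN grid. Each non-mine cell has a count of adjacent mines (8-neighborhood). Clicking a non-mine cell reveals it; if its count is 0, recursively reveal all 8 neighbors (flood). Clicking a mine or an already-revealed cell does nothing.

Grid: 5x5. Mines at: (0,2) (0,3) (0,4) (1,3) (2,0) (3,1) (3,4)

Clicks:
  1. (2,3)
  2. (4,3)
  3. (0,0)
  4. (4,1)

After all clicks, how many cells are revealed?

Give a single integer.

Click 1 (2,3) count=2: revealed 1 new [(2,3)] -> total=1
Click 2 (4,3) count=1: revealed 1 new [(4,3)] -> total=2
Click 3 (0,0) count=0: revealed 4 new [(0,0) (0,1) (1,0) (1,1)] -> total=6
Click 4 (4,1) count=1: revealed 1 new [(4,1)] -> total=7

Answer: 7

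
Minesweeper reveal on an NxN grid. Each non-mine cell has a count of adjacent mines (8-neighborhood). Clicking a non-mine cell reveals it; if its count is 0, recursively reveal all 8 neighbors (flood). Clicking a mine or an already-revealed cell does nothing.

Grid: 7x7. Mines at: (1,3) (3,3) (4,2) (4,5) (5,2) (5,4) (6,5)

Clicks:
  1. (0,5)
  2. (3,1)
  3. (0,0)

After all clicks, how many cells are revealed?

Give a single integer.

Answer: 30

Derivation:
Click 1 (0,5) count=0: revealed 12 new [(0,4) (0,5) (0,6) (1,4) (1,5) (1,6) (2,4) (2,5) (2,6) (3,4) (3,5) (3,6)] -> total=12
Click 2 (3,1) count=1: revealed 1 new [(3,1)] -> total=13
Click 3 (0,0) count=0: revealed 17 new [(0,0) (0,1) (0,2) (1,0) (1,1) (1,2) (2,0) (2,1) (2,2) (3,0) (3,2) (4,0) (4,1) (5,0) (5,1) (6,0) (6,1)] -> total=30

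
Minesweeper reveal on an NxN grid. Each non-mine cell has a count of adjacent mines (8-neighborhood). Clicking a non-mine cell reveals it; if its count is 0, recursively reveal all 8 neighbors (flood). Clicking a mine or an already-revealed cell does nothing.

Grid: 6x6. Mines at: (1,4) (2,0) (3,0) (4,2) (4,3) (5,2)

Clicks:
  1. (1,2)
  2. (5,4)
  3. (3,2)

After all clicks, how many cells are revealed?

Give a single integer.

Click 1 (1,2) count=0: revealed 14 new [(0,0) (0,1) (0,2) (0,3) (1,0) (1,1) (1,2) (1,3) (2,1) (2,2) (2,3) (3,1) (3,2) (3,3)] -> total=14
Click 2 (5,4) count=1: revealed 1 new [(5,4)] -> total=15
Click 3 (3,2) count=2: revealed 0 new [(none)] -> total=15

Answer: 15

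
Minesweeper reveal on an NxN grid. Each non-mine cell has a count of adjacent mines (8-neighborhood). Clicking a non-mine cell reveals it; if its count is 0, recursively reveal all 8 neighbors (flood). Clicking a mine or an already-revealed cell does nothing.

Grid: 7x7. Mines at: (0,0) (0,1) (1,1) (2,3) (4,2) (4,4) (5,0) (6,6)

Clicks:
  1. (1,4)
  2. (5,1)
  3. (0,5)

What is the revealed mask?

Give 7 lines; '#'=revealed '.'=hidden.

Click 1 (1,4) count=1: revealed 1 new [(1,4)] -> total=1
Click 2 (5,1) count=2: revealed 1 new [(5,1)] -> total=2
Click 3 (0,5) count=0: revealed 19 new [(0,2) (0,3) (0,4) (0,5) (0,6) (1,2) (1,3) (1,5) (1,6) (2,4) (2,5) (2,6) (3,4) (3,5) (3,6) (4,5) (4,6) (5,5) (5,6)] -> total=21

Answer: ..#####
..#####
....###
....###
.....##
.#...##
.......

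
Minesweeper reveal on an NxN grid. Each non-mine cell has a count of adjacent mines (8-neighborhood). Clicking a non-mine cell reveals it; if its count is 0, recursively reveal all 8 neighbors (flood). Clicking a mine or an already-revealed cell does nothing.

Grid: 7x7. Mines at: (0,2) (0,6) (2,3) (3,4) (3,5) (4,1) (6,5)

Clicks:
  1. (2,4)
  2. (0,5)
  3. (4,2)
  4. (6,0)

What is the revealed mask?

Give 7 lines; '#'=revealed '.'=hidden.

Click 1 (2,4) count=3: revealed 1 new [(2,4)] -> total=1
Click 2 (0,5) count=1: revealed 1 new [(0,5)] -> total=2
Click 3 (4,2) count=1: revealed 1 new [(4,2)] -> total=3
Click 4 (6,0) count=0: revealed 12 new [(4,3) (4,4) (5,0) (5,1) (5,2) (5,3) (5,4) (6,0) (6,1) (6,2) (6,3) (6,4)] -> total=15

Answer: .....#.
.......
....#..
.......
..###..
#####..
#####..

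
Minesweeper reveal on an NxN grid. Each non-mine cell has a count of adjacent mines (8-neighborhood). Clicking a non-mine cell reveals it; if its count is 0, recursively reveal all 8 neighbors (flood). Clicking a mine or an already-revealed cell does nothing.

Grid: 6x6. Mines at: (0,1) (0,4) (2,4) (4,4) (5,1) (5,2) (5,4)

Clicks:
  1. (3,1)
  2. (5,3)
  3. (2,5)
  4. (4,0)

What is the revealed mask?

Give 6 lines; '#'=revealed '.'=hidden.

Click 1 (3,1) count=0: revealed 16 new [(1,0) (1,1) (1,2) (1,3) (2,0) (2,1) (2,2) (2,3) (3,0) (3,1) (3,2) (3,3) (4,0) (4,1) (4,2) (4,3)] -> total=16
Click 2 (5,3) count=3: revealed 1 new [(5,3)] -> total=17
Click 3 (2,5) count=1: revealed 1 new [(2,5)] -> total=18
Click 4 (4,0) count=1: revealed 0 new [(none)] -> total=18

Answer: ......
####..
####.#
####..
####..
...#..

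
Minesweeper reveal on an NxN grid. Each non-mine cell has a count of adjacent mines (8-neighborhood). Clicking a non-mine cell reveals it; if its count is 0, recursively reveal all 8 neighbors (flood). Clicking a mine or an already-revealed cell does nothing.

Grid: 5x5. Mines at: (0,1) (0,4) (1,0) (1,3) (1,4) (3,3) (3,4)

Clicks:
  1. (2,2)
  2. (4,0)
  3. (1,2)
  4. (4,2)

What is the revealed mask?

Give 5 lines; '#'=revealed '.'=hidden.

Click 1 (2,2) count=2: revealed 1 new [(2,2)] -> total=1
Click 2 (4,0) count=0: revealed 8 new [(2,0) (2,1) (3,0) (3,1) (3,2) (4,0) (4,1) (4,2)] -> total=9
Click 3 (1,2) count=2: revealed 1 new [(1,2)] -> total=10
Click 4 (4,2) count=1: revealed 0 new [(none)] -> total=10

Answer: .....
..#..
###..
###..
###..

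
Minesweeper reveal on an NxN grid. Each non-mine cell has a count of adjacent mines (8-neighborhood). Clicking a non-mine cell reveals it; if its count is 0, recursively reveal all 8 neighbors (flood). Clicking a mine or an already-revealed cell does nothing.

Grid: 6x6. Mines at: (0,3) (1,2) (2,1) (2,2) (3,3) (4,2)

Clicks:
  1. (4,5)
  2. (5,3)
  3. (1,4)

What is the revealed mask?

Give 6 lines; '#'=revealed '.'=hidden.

Click 1 (4,5) count=0: revealed 14 new [(0,4) (0,5) (1,4) (1,5) (2,4) (2,5) (3,4) (3,5) (4,3) (4,4) (4,5) (5,3) (5,4) (5,5)] -> total=14
Click 2 (5,3) count=1: revealed 0 new [(none)] -> total=14
Click 3 (1,4) count=1: revealed 0 new [(none)] -> total=14

Answer: ....##
....##
....##
....##
...###
...###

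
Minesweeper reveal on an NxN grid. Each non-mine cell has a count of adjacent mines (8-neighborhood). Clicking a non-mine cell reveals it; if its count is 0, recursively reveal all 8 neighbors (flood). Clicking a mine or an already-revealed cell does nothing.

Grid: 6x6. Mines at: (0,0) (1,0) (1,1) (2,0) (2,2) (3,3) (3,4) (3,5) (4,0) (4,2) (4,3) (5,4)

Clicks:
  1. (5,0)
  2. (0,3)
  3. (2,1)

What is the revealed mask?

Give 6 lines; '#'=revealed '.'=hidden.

Answer: ..####
..####
.#.###
......
......
#.....

Derivation:
Click 1 (5,0) count=1: revealed 1 new [(5,0)] -> total=1
Click 2 (0,3) count=0: revealed 11 new [(0,2) (0,3) (0,4) (0,5) (1,2) (1,3) (1,4) (1,5) (2,3) (2,4) (2,5)] -> total=12
Click 3 (2,1) count=4: revealed 1 new [(2,1)] -> total=13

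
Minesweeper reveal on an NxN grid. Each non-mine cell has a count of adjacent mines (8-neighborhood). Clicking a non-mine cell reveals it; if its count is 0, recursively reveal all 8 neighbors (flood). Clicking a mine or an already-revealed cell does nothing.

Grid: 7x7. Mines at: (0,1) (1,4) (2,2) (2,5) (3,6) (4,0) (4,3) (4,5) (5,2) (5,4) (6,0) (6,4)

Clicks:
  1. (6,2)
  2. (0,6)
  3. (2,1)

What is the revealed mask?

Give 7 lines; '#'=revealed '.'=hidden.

Answer: .....##
.....##
.#.....
.......
.......
.......
..#....

Derivation:
Click 1 (6,2) count=1: revealed 1 new [(6,2)] -> total=1
Click 2 (0,6) count=0: revealed 4 new [(0,5) (0,6) (1,5) (1,6)] -> total=5
Click 3 (2,1) count=1: revealed 1 new [(2,1)] -> total=6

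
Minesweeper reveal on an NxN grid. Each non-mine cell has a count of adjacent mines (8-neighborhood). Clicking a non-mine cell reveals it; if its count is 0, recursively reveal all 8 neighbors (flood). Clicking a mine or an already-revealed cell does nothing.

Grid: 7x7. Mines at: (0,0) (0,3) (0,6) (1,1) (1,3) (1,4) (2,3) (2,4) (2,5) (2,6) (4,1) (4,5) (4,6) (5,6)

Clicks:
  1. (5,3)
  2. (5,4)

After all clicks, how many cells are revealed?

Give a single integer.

Click 1 (5,3) count=0: revealed 18 new [(3,2) (3,3) (3,4) (4,2) (4,3) (4,4) (5,0) (5,1) (5,2) (5,3) (5,4) (5,5) (6,0) (6,1) (6,2) (6,3) (6,4) (6,5)] -> total=18
Click 2 (5,4) count=1: revealed 0 new [(none)] -> total=18

Answer: 18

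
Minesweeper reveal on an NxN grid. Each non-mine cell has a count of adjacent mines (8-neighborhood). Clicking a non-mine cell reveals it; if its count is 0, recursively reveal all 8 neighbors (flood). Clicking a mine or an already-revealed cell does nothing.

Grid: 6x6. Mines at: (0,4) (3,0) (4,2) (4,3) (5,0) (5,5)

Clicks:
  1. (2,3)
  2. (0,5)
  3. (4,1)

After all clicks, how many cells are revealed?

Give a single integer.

Answer: 25

Derivation:
Click 1 (2,3) count=0: revealed 23 new [(0,0) (0,1) (0,2) (0,3) (1,0) (1,1) (1,2) (1,3) (1,4) (1,5) (2,0) (2,1) (2,2) (2,3) (2,4) (2,5) (3,1) (3,2) (3,3) (3,4) (3,5) (4,4) (4,5)] -> total=23
Click 2 (0,5) count=1: revealed 1 new [(0,5)] -> total=24
Click 3 (4,1) count=3: revealed 1 new [(4,1)] -> total=25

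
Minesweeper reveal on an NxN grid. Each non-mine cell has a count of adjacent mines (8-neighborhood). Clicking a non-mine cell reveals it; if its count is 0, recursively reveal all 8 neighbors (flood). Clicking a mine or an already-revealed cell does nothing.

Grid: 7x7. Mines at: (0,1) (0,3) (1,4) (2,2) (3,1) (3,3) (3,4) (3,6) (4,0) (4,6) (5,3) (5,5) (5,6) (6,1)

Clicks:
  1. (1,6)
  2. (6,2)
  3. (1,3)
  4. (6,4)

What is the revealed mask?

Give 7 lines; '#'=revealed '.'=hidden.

Click 1 (1,6) count=0: revealed 6 new [(0,5) (0,6) (1,5) (1,6) (2,5) (2,6)] -> total=6
Click 2 (6,2) count=2: revealed 1 new [(6,2)] -> total=7
Click 3 (1,3) count=3: revealed 1 new [(1,3)] -> total=8
Click 4 (6,4) count=2: revealed 1 new [(6,4)] -> total=9

Answer: .....##
...#.##
.....##
.......
.......
.......
..#.#..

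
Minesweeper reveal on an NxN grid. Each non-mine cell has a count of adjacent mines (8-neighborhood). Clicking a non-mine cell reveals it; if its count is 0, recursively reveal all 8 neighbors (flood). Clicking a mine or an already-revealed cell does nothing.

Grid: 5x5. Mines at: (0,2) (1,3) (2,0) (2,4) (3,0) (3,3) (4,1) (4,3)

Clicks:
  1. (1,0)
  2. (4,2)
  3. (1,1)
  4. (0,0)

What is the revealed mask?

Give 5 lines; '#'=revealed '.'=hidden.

Answer: ##...
##...
.....
.....
..#..

Derivation:
Click 1 (1,0) count=1: revealed 1 new [(1,0)] -> total=1
Click 2 (4,2) count=3: revealed 1 new [(4,2)] -> total=2
Click 3 (1,1) count=2: revealed 1 new [(1,1)] -> total=3
Click 4 (0,0) count=0: revealed 2 new [(0,0) (0,1)] -> total=5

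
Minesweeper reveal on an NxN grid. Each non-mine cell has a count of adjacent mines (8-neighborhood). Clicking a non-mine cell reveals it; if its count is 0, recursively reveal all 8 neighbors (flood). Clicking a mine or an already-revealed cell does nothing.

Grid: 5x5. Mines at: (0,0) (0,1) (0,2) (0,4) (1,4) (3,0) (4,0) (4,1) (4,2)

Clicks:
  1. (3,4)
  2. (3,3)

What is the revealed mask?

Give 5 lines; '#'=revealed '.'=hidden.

Answer: .....
.....
...##
...##
...##

Derivation:
Click 1 (3,4) count=0: revealed 6 new [(2,3) (2,4) (3,3) (3,4) (4,3) (4,4)] -> total=6
Click 2 (3,3) count=1: revealed 0 new [(none)] -> total=6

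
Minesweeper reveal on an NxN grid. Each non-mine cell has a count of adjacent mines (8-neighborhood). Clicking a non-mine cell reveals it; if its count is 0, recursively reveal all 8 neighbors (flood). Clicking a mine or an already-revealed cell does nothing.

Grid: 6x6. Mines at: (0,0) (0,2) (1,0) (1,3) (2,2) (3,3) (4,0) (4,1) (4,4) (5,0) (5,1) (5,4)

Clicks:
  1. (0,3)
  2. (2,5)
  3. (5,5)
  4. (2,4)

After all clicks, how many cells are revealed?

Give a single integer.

Click 1 (0,3) count=2: revealed 1 new [(0,3)] -> total=1
Click 2 (2,5) count=0: revealed 8 new [(0,4) (0,5) (1,4) (1,5) (2,4) (2,5) (3,4) (3,5)] -> total=9
Click 3 (5,5) count=2: revealed 1 new [(5,5)] -> total=10
Click 4 (2,4) count=2: revealed 0 new [(none)] -> total=10

Answer: 10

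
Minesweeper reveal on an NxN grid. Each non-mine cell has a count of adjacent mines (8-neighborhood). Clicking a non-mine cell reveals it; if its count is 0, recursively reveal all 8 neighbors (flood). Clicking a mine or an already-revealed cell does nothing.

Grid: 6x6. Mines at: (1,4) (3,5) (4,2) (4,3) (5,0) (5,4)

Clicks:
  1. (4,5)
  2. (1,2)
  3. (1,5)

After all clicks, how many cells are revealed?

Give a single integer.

Click 1 (4,5) count=2: revealed 1 new [(4,5)] -> total=1
Click 2 (1,2) count=0: revealed 18 new [(0,0) (0,1) (0,2) (0,3) (1,0) (1,1) (1,2) (1,3) (2,0) (2,1) (2,2) (2,3) (3,0) (3,1) (3,2) (3,3) (4,0) (4,1)] -> total=19
Click 3 (1,5) count=1: revealed 1 new [(1,5)] -> total=20

Answer: 20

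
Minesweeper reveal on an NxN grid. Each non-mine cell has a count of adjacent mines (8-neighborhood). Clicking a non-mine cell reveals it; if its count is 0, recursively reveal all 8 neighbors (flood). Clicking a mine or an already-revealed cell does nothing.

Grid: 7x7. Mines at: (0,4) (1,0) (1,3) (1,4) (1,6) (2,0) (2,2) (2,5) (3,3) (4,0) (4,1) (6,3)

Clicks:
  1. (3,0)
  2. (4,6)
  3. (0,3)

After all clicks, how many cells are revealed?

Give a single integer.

Click 1 (3,0) count=3: revealed 1 new [(3,0)] -> total=1
Click 2 (4,6) count=0: revealed 12 new [(3,4) (3,5) (3,6) (4,4) (4,5) (4,6) (5,4) (5,5) (5,6) (6,4) (6,5) (6,6)] -> total=13
Click 3 (0,3) count=3: revealed 1 new [(0,3)] -> total=14

Answer: 14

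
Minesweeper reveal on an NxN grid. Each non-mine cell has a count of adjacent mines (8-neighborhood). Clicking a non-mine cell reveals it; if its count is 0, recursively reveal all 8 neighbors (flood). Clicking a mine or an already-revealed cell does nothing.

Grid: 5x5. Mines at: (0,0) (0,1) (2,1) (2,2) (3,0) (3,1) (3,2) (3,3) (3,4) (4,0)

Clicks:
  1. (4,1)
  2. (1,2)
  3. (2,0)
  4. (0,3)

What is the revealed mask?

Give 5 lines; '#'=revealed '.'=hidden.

Click 1 (4,1) count=4: revealed 1 new [(4,1)] -> total=1
Click 2 (1,2) count=3: revealed 1 new [(1,2)] -> total=2
Click 3 (2,0) count=3: revealed 1 new [(2,0)] -> total=3
Click 4 (0,3) count=0: revealed 7 new [(0,2) (0,3) (0,4) (1,3) (1,4) (2,3) (2,4)] -> total=10

Answer: ..###
..###
#..##
.....
.#...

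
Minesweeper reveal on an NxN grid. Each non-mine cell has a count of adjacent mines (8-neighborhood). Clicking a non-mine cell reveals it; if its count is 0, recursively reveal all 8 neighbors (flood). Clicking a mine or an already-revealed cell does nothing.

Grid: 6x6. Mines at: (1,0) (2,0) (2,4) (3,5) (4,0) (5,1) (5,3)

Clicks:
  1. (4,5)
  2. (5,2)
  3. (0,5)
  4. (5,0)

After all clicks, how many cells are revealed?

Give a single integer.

Click 1 (4,5) count=1: revealed 1 new [(4,5)] -> total=1
Click 2 (5,2) count=2: revealed 1 new [(5,2)] -> total=2
Click 3 (0,5) count=0: revealed 19 new [(0,1) (0,2) (0,3) (0,4) (0,5) (1,1) (1,2) (1,3) (1,4) (1,5) (2,1) (2,2) (2,3) (3,1) (3,2) (3,3) (4,1) (4,2) (4,3)] -> total=21
Click 4 (5,0) count=2: revealed 1 new [(5,0)] -> total=22

Answer: 22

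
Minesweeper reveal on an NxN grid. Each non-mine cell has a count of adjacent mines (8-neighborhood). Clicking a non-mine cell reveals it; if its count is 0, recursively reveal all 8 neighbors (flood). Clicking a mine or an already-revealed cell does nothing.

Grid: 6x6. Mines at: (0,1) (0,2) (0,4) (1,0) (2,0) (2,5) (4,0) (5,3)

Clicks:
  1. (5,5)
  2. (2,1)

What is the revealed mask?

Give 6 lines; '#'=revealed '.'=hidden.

Answer: ......
......
.#....
....##
....##
....##

Derivation:
Click 1 (5,5) count=0: revealed 6 new [(3,4) (3,5) (4,4) (4,5) (5,4) (5,5)] -> total=6
Click 2 (2,1) count=2: revealed 1 new [(2,1)] -> total=7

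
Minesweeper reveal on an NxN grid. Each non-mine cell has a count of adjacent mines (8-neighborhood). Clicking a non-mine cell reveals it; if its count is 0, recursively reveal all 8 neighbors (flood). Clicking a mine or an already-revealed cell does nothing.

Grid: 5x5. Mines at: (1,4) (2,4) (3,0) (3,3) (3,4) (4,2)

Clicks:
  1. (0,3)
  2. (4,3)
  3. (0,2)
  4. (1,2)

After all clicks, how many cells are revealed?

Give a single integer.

Answer: 13

Derivation:
Click 1 (0,3) count=1: revealed 1 new [(0,3)] -> total=1
Click 2 (4,3) count=3: revealed 1 new [(4,3)] -> total=2
Click 3 (0,2) count=0: revealed 11 new [(0,0) (0,1) (0,2) (1,0) (1,1) (1,2) (1,3) (2,0) (2,1) (2,2) (2,3)] -> total=13
Click 4 (1,2) count=0: revealed 0 new [(none)] -> total=13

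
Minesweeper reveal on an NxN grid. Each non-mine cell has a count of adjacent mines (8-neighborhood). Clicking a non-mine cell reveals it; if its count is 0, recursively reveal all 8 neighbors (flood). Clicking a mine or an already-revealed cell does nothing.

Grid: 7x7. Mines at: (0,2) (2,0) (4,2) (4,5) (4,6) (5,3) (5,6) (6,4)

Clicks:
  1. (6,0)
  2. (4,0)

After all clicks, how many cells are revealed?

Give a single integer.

Answer: 10

Derivation:
Click 1 (6,0) count=0: revealed 10 new [(3,0) (3,1) (4,0) (4,1) (5,0) (5,1) (5,2) (6,0) (6,1) (6,2)] -> total=10
Click 2 (4,0) count=0: revealed 0 new [(none)] -> total=10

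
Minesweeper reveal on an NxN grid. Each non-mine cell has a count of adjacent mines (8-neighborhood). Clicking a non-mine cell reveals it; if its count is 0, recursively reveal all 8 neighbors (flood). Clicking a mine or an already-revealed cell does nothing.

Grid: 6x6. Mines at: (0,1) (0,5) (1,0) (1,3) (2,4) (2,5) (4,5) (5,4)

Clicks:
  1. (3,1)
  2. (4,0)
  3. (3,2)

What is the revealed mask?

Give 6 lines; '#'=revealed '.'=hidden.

Answer: ......
......
####..
####..
####..
####..

Derivation:
Click 1 (3,1) count=0: revealed 16 new [(2,0) (2,1) (2,2) (2,3) (3,0) (3,1) (3,2) (3,3) (4,0) (4,1) (4,2) (4,3) (5,0) (5,1) (5,2) (5,3)] -> total=16
Click 2 (4,0) count=0: revealed 0 new [(none)] -> total=16
Click 3 (3,2) count=0: revealed 0 new [(none)] -> total=16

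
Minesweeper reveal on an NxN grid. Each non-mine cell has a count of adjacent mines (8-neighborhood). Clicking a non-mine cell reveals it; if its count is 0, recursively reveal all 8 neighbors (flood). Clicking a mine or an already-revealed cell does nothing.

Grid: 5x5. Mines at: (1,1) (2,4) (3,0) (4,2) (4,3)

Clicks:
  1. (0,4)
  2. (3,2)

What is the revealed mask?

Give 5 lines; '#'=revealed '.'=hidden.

Click 1 (0,4) count=0: revealed 6 new [(0,2) (0,3) (0,4) (1,2) (1,3) (1,4)] -> total=6
Click 2 (3,2) count=2: revealed 1 new [(3,2)] -> total=7

Answer: ..###
..###
.....
..#..
.....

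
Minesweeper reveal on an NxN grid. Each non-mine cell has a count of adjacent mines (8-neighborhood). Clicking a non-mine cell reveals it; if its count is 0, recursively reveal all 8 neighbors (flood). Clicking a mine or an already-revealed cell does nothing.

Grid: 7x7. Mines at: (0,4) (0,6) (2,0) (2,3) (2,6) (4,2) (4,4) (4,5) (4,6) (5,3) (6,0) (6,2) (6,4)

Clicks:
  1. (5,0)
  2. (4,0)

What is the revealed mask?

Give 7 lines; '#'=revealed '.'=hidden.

Answer: .......
.......
.......
##.....
##.....
##.....
.......

Derivation:
Click 1 (5,0) count=1: revealed 1 new [(5,0)] -> total=1
Click 2 (4,0) count=0: revealed 5 new [(3,0) (3,1) (4,0) (4,1) (5,1)] -> total=6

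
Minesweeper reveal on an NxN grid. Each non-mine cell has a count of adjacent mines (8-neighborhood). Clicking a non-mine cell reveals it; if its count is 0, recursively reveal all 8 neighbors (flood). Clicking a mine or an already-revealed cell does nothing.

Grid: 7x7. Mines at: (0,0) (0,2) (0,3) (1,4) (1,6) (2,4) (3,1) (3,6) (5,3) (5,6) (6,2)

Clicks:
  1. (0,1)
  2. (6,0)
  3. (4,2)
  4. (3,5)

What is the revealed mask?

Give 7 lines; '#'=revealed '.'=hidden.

Click 1 (0,1) count=2: revealed 1 new [(0,1)] -> total=1
Click 2 (6,0) count=0: revealed 6 new [(4,0) (4,1) (5,0) (5,1) (6,0) (6,1)] -> total=7
Click 3 (4,2) count=2: revealed 1 new [(4,2)] -> total=8
Click 4 (3,5) count=2: revealed 1 new [(3,5)] -> total=9

Answer: .#.....
.......
.......
.....#.
###....
##.....
##.....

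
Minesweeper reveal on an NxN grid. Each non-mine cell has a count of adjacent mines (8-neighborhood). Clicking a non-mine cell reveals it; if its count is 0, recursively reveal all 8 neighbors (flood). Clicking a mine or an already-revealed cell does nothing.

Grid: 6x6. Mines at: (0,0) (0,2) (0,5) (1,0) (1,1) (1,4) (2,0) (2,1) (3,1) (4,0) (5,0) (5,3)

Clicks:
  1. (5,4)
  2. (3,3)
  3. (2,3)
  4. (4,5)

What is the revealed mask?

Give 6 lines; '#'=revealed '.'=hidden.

Click 1 (5,4) count=1: revealed 1 new [(5,4)] -> total=1
Click 2 (3,3) count=0: revealed 13 new [(2,2) (2,3) (2,4) (2,5) (3,2) (3,3) (3,4) (3,5) (4,2) (4,3) (4,4) (4,5) (5,5)] -> total=14
Click 3 (2,3) count=1: revealed 0 new [(none)] -> total=14
Click 4 (4,5) count=0: revealed 0 new [(none)] -> total=14

Answer: ......
......
..####
..####
..####
....##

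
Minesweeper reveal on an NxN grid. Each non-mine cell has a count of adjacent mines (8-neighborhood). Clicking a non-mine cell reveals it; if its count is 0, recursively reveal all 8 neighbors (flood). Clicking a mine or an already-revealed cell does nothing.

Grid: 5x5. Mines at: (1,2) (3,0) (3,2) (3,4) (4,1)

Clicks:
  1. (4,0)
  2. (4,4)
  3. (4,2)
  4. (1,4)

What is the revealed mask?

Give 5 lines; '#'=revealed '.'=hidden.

Answer: ...##
...##
...##
.....
#.#.#

Derivation:
Click 1 (4,0) count=2: revealed 1 new [(4,0)] -> total=1
Click 2 (4,4) count=1: revealed 1 new [(4,4)] -> total=2
Click 3 (4,2) count=2: revealed 1 new [(4,2)] -> total=3
Click 4 (1,4) count=0: revealed 6 new [(0,3) (0,4) (1,3) (1,4) (2,3) (2,4)] -> total=9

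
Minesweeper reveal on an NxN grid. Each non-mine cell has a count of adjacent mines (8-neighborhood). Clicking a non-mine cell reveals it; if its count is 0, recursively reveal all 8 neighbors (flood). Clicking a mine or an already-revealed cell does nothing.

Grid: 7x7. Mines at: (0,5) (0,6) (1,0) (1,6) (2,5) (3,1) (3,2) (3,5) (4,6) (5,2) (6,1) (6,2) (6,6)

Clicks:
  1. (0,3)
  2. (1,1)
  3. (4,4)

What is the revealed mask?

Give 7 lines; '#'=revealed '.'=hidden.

Click 1 (0,3) count=0: revealed 12 new [(0,1) (0,2) (0,3) (0,4) (1,1) (1,2) (1,3) (1,4) (2,1) (2,2) (2,3) (2,4)] -> total=12
Click 2 (1,1) count=1: revealed 0 new [(none)] -> total=12
Click 3 (4,4) count=1: revealed 1 new [(4,4)] -> total=13

Answer: .####..
.####..
.####..
.......
....#..
.......
.......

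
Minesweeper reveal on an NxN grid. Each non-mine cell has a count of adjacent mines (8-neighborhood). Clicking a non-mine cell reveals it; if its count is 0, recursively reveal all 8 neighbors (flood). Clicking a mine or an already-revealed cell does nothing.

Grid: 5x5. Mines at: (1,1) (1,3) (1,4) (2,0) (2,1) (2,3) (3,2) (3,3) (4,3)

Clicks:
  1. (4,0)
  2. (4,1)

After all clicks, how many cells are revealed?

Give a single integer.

Answer: 4

Derivation:
Click 1 (4,0) count=0: revealed 4 new [(3,0) (3,1) (4,0) (4,1)] -> total=4
Click 2 (4,1) count=1: revealed 0 new [(none)] -> total=4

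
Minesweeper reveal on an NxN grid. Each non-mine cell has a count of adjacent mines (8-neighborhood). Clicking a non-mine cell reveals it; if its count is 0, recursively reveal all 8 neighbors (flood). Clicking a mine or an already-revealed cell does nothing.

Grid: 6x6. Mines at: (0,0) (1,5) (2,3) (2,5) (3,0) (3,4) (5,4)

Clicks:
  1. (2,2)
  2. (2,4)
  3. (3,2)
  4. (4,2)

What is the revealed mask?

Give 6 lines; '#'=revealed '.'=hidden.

Click 1 (2,2) count=1: revealed 1 new [(2,2)] -> total=1
Click 2 (2,4) count=4: revealed 1 new [(2,4)] -> total=2
Click 3 (3,2) count=1: revealed 1 new [(3,2)] -> total=3
Click 4 (4,2) count=0: revealed 10 new [(3,1) (3,3) (4,0) (4,1) (4,2) (4,3) (5,0) (5,1) (5,2) (5,3)] -> total=13

Answer: ......
......
..#.#.
.###..
####..
####..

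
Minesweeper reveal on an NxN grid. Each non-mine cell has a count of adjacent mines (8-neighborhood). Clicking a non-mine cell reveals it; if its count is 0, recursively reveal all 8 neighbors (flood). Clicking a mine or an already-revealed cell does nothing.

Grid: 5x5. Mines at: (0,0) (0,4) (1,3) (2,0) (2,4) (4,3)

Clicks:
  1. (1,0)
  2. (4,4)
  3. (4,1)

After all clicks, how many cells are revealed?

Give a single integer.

Click 1 (1,0) count=2: revealed 1 new [(1,0)] -> total=1
Click 2 (4,4) count=1: revealed 1 new [(4,4)] -> total=2
Click 3 (4,1) count=0: revealed 6 new [(3,0) (3,1) (3,2) (4,0) (4,1) (4,2)] -> total=8

Answer: 8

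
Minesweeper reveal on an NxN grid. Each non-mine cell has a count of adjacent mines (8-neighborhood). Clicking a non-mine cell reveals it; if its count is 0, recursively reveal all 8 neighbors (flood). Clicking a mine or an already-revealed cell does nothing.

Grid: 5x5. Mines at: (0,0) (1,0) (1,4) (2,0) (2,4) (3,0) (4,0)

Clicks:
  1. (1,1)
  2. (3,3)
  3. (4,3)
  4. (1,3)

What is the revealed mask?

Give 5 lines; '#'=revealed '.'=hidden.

Click 1 (1,1) count=3: revealed 1 new [(1,1)] -> total=1
Click 2 (3,3) count=1: revealed 1 new [(3,3)] -> total=2
Click 3 (4,3) count=0: revealed 15 new [(0,1) (0,2) (0,3) (1,2) (1,3) (2,1) (2,2) (2,3) (3,1) (3,2) (3,4) (4,1) (4,2) (4,3) (4,4)] -> total=17
Click 4 (1,3) count=2: revealed 0 new [(none)] -> total=17

Answer: .###.
.###.
.###.
.####
.####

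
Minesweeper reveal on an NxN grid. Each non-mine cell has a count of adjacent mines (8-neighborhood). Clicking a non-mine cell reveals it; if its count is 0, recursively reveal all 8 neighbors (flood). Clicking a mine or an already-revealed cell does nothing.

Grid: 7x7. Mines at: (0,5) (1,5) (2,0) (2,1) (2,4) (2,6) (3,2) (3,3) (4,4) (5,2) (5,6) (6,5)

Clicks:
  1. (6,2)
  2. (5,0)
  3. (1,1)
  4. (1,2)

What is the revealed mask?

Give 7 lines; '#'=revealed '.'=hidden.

Answer: .......
.##....
.......
##.....
##.....
##.....
###....

Derivation:
Click 1 (6,2) count=1: revealed 1 new [(6,2)] -> total=1
Click 2 (5,0) count=0: revealed 8 new [(3,0) (3,1) (4,0) (4,1) (5,0) (5,1) (6,0) (6,1)] -> total=9
Click 3 (1,1) count=2: revealed 1 new [(1,1)] -> total=10
Click 4 (1,2) count=1: revealed 1 new [(1,2)] -> total=11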